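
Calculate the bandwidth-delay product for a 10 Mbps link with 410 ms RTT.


BDP = bandwidth * RTT
= 10 Mbps * 410 ms
= 10 * 1e6 * 410 / 1000 bits
= 4100000 bits
= 512500 bytes
= 500.4883 KB
BDP = 4100000 bits (512500 bytes)


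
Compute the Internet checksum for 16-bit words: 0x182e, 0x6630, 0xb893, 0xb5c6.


Sum all words (with carry folding):
+ 0x182e = 0x182e
+ 0x6630 = 0x7e5e
+ 0xb893 = 0x36f2
+ 0xb5c6 = 0xecb8
One's complement: ~0xecb8
Checksum = 0x1347


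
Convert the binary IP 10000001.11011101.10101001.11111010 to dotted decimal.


10000001 = 129
11011101 = 221
10101001 = 169
11111010 = 250
IP: 129.221.169.250


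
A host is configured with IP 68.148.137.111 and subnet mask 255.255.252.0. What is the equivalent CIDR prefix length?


Binary: 11111111.11111111.11111100.00000000
Count leading 1s
Prefix: /22


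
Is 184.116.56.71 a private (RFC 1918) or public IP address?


RFC 1918 private ranges:
  10.0.0.0/8 (10.0.0.0 - 10.255.255.255)
  172.16.0.0/12 (172.16.0.0 - 172.31.255.255)
  192.168.0.0/16 (192.168.0.0 - 192.168.255.255)
Public (not in any RFC 1918 range)


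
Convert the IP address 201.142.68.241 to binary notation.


201 = 11001001
142 = 10001110
68 = 01000100
241 = 11110001
Binary: 11001001.10001110.01000100.11110001


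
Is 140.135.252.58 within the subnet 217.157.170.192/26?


Subnet network: 217.157.170.192
Test IP AND mask: 140.135.252.0
No, 140.135.252.58 is not in 217.157.170.192/26


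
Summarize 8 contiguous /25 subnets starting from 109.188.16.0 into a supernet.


Original prefix: /25
Number of subnets: 8 = 2^3
New prefix = 25 - 3 = 22
Supernet: 109.188.16.0/22


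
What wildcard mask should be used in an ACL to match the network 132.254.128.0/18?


Subnet mask: 255.255.192.0
Wildcard = 255.255.255.255 - subnet mask
255 - 255 = 0
255 - 255 = 0
255 - 192 = 63
255 - 0 = 255
Wildcard: 0.0.63.255


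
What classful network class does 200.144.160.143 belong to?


First octet: 200
Binary: 11001000
110xxxxx -> Class C (192-223)
Class C, default mask 255.255.255.0 (/24)


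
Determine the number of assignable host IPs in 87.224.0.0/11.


Host bits = 32 - 11 = 21
Total addresses = 2^21 = 2097152
Usable = total - 2 (network and broadcast)
Usable hosts: 2097150


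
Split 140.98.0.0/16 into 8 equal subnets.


New prefix = 16 + 3 = 19
Each subnet has 8192 addresses
  140.98.0.0/19
  140.98.32.0/19
  140.98.64.0/19
  140.98.96.0/19
  140.98.128.0/19
  140.98.160.0/19
  140.98.192.0/19
  140.98.224.0/19
Subnets: 140.98.0.0/19, 140.98.32.0/19, 140.98.64.0/19, 140.98.96.0/19, 140.98.128.0/19, 140.98.160.0/19, 140.98.192.0/19, 140.98.224.0/19


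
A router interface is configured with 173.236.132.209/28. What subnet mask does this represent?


/28 means 28 network bits, 4 host bits
Binary: 11111111111111111111111111110000
Mask: 255.255.255.240


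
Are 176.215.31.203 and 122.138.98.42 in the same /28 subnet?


Mask: 255.255.255.240
176.215.31.203 AND mask = 176.215.31.192
122.138.98.42 AND mask = 122.138.98.32
No, different subnets (176.215.31.192 vs 122.138.98.32)


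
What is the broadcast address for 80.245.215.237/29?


Network: 80.245.215.232/29
Host bits = 3
Set all host bits to 1:
Broadcast: 80.245.215.239


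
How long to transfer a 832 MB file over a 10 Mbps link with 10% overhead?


Effective throughput = 10 * (1 - 10/100) = 9 Mbps
File size in Mb = 832 * 8 = 6656 Mb
Time = 6656 / 9
Time = 739.5556 seconds


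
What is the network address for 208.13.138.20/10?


IP:   11010000.00001101.10001010.00010100
Mask: 11111111.11000000.00000000.00000000
AND operation:
Net:  11010000.00000000.00000000.00000000
Network: 208.0.0.0/10


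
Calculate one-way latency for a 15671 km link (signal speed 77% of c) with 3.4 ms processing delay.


Speed = 0.77 * 3e5 km/s = 231000 km/s
Propagation delay = 15671 / 231000 = 0.0678 s = 67.8398 ms
Processing delay = 3.4 ms
Total one-way latency = 71.2398 ms


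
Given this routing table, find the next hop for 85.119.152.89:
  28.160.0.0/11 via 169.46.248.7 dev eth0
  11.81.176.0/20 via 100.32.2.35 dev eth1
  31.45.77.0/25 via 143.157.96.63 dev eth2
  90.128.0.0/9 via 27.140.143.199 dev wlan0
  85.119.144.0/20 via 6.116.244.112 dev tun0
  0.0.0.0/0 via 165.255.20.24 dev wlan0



Longest prefix match for 85.119.152.89:
  /11 28.160.0.0: no
  /20 11.81.176.0: no
  /25 31.45.77.0: no
  /9 90.128.0.0: no
  /20 85.119.144.0: MATCH
  /0 0.0.0.0: MATCH
Selected: next-hop 6.116.244.112 via tun0 (matched /20)


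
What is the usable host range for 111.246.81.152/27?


Network: 111.246.81.128
Broadcast: 111.246.81.159
First usable = network + 1
Last usable = broadcast - 1
Range: 111.246.81.129 to 111.246.81.158


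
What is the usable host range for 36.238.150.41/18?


Network: 36.238.128.0
Broadcast: 36.238.191.255
First usable = network + 1
Last usable = broadcast - 1
Range: 36.238.128.1 to 36.238.191.254


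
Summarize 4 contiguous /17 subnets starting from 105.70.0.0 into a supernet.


Original prefix: /17
Number of subnets: 4 = 2^2
New prefix = 17 - 2 = 15
Supernet: 105.70.0.0/15


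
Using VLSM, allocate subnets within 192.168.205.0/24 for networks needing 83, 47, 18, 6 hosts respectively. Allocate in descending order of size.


83 hosts -> /25 (126 usable): 192.168.205.0/25
47 hosts -> /26 (62 usable): 192.168.205.128/26
18 hosts -> /27 (30 usable): 192.168.205.192/27
6 hosts -> /29 (6 usable): 192.168.205.224/29
Allocation: 192.168.205.0/25 (83 hosts, 126 usable); 192.168.205.128/26 (47 hosts, 62 usable); 192.168.205.192/27 (18 hosts, 30 usable); 192.168.205.224/29 (6 hosts, 6 usable)


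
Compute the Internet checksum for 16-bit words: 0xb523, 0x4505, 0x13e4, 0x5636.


Sum all words (with carry folding):
+ 0xb523 = 0xb523
+ 0x4505 = 0xfa28
+ 0x13e4 = 0x0e0d
+ 0x5636 = 0x6443
One's complement: ~0x6443
Checksum = 0x9bbc


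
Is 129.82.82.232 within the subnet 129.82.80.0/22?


Subnet network: 129.82.80.0
Test IP AND mask: 129.82.80.0
Yes, 129.82.82.232 is in 129.82.80.0/22


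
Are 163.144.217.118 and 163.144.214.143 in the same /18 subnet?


Mask: 255.255.192.0
163.144.217.118 AND mask = 163.144.192.0
163.144.214.143 AND mask = 163.144.192.0
Yes, same subnet (163.144.192.0)


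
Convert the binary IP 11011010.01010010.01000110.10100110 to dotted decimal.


11011010 = 218
01010010 = 82
01000110 = 70
10100110 = 166
IP: 218.82.70.166


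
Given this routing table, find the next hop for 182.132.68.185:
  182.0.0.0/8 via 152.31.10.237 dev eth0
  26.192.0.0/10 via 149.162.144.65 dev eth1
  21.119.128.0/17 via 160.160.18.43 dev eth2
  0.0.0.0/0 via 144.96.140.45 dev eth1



Longest prefix match for 182.132.68.185:
  /8 182.0.0.0: MATCH
  /10 26.192.0.0: no
  /17 21.119.128.0: no
  /0 0.0.0.0: MATCH
Selected: next-hop 152.31.10.237 via eth0 (matched /8)


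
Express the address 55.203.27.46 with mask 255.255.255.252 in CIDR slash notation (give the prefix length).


Binary: 11111111.11111111.11111111.11111100
Count leading 1s
Prefix: /30


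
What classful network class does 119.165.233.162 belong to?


First octet: 119
Binary: 01110111
0xxxxxxx -> Class A (1-126)
Class A, default mask 255.0.0.0 (/8)


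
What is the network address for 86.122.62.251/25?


IP:   01010110.01111010.00111110.11111011
Mask: 11111111.11111111.11111111.10000000
AND operation:
Net:  01010110.01111010.00111110.10000000
Network: 86.122.62.128/25


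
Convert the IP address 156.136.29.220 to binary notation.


156 = 10011100
136 = 10001000
29 = 00011101
220 = 11011100
Binary: 10011100.10001000.00011101.11011100


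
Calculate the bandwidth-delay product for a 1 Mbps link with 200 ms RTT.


BDP = bandwidth * RTT
= 1 Mbps * 200 ms
= 1 * 1e6 * 200 / 1000 bits
= 200000 bits
= 25000 bytes
= 24.4141 KB
BDP = 200000 bits (25000 bytes)


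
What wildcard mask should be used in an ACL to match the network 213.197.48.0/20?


Subnet mask: 255.255.240.0
Wildcard = 255.255.255.255 - subnet mask
255 - 255 = 0
255 - 255 = 0
255 - 240 = 15
255 - 0 = 255
Wildcard: 0.0.15.255


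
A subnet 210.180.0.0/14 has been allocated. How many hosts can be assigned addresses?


Host bits = 32 - 14 = 18
Total addresses = 2^18 = 262144
Usable = total - 2 (network and broadcast)
Usable hosts: 262142


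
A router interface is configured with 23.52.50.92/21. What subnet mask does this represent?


/21 means 21 network bits, 11 host bits
Binary: 11111111111111111111100000000000
Mask: 255.255.248.0


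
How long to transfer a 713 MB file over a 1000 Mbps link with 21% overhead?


Effective throughput = 1000 * (1 - 21/100) = 790 Mbps
File size in Mb = 713 * 8 = 5704 Mb
Time = 5704 / 790
Time = 7.2203 seconds


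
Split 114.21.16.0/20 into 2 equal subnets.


New prefix = 20 + 1 = 21
Each subnet has 2048 addresses
  114.21.16.0/21
  114.21.24.0/21
Subnets: 114.21.16.0/21, 114.21.24.0/21


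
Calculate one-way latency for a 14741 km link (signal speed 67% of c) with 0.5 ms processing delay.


Speed = 0.67 * 3e5 km/s = 201000 km/s
Propagation delay = 14741 / 201000 = 0.0733 s = 73.3383 ms
Processing delay = 0.5 ms
Total one-way latency = 73.8383 ms


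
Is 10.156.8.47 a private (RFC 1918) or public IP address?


RFC 1918 private ranges:
  10.0.0.0/8 (10.0.0.0 - 10.255.255.255)
  172.16.0.0/12 (172.16.0.0 - 172.31.255.255)
  192.168.0.0/16 (192.168.0.0 - 192.168.255.255)
Private (in 10.0.0.0/8)


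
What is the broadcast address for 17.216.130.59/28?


Network: 17.216.130.48/28
Host bits = 4
Set all host bits to 1:
Broadcast: 17.216.130.63


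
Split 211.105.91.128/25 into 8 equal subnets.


New prefix = 25 + 3 = 28
Each subnet has 16 addresses
  211.105.91.128/28
  211.105.91.144/28
  211.105.91.160/28
  211.105.91.176/28
  211.105.91.192/28
  211.105.91.208/28
  211.105.91.224/28
  211.105.91.240/28
Subnets: 211.105.91.128/28, 211.105.91.144/28, 211.105.91.160/28, 211.105.91.176/28, 211.105.91.192/28, 211.105.91.208/28, 211.105.91.224/28, 211.105.91.240/28


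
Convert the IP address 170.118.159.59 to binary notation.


170 = 10101010
118 = 01110110
159 = 10011111
59 = 00111011
Binary: 10101010.01110110.10011111.00111011


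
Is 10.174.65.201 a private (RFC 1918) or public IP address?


RFC 1918 private ranges:
  10.0.0.0/8 (10.0.0.0 - 10.255.255.255)
  172.16.0.0/12 (172.16.0.0 - 172.31.255.255)
  192.168.0.0/16 (192.168.0.0 - 192.168.255.255)
Private (in 10.0.0.0/8)


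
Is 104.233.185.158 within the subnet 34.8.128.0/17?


Subnet network: 34.8.128.0
Test IP AND mask: 104.233.128.0
No, 104.233.185.158 is not in 34.8.128.0/17


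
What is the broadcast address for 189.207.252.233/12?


Network: 189.192.0.0/12
Host bits = 20
Set all host bits to 1:
Broadcast: 189.207.255.255


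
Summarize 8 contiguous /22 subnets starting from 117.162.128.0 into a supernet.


Original prefix: /22
Number of subnets: 8 = 2^3
New prefix = 22 - 3 = 19
Supernet: 117.162.128.0/19


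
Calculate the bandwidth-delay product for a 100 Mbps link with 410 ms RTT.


BDP = bandwidth * RTT
= 100 Mbps * 410 ms
= 100 * 1e6 * 410 / 1000 bits
= 41000000 bits
= 5125000 bytes
= 5004.8828 KB
BDP = 41000000 bits (5125000 bytes)


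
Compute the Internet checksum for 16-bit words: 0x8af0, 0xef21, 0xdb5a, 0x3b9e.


Sum all words (with carry folding):
+ 0x8af0 = 0x8af0
+ 0xef21 = 0x7a12
+ 0xdb5a = 0x556d
+ 0x3b9e = 0x910b
One's complement: ~0x910b
Checksum = 0x6ef4


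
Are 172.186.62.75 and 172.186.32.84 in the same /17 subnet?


Mask: 255.255.128.0
172.186.62.75 AND mask = 172.186.0.0
172.186.32.84 AND mask = 172.186.0.0
Yes, same subnet (172.186.0.0)


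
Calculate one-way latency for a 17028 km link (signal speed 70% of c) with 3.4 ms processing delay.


Speed = 0.7 * 3e5 km/s = 210000 km/s
Propagation delay = 17028 / 210000 = 0.0811 s = 81.0857 ms
Processing delay = 3.4 ms
Total one-way latency = 84.4857 ms


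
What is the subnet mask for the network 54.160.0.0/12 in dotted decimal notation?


/12 means 12 network bits, 20 host bits
Binary: 11111111111100000000000000000000
Mask: 255.240.0.0


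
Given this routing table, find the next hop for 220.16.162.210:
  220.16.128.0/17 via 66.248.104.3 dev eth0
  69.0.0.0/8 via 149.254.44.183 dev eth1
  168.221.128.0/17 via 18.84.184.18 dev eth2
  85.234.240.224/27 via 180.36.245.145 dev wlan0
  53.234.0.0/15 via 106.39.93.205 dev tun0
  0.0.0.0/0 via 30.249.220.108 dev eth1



Longest prefix match for 220.16.162.210:
  /17 220.16.128.0: MATCH
  /8 69.0.0.0: no
  /17 168.221.128.0: no
  /27 85.234.240.224: no
  /15 53.234.0.0: no
  /0 0.0.0.0: MATCH
Selected: next-hop 66.248.104.3 via eth0 (matched /17)


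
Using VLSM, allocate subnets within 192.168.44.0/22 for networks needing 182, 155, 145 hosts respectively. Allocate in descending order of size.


182 hosts -> /24 (254 usable): 192.168.44.0/24
155 hosts -> /24 (254 usable): 192.168.45.0/24
145 hosts -> /24 (254 usable): 192.168.46.0/24
Allocation: 192.168.44.0/24 (182 hosts, 254 usable); 192.168.45.0/24 (155 hosts, 254 usable); 192.168.46.0/24 (145 hosts, 254 usable)


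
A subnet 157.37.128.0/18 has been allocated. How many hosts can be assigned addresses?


Host bits = 32 - 18 = 14
Total addresses = 2^14 = 16384
Usable = total - 2 (network and broadcast)
Usable hosts: 16382


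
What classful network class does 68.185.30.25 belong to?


First octet: 68
Binary: 01000100
0xxxxxxx -> Class A (1-126)
Class A, default mask 255.0.0.0 (/8)


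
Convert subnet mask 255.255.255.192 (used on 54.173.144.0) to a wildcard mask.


Subnet mask: 255.255.255.192
Wildcard = 255.255.255.255 - subnet mask
255 - 255 = 0
255 - 255 = 0
255 - 255 = 0
255 - 192 = 63
Wildcard: 0.0.0.63


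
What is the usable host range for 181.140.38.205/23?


Network: 181.140.38.0
Broadcast: 181.140.39.255
First usable = network + 1
Last usable = broadcast - 1
Range: 181.140.38.1 to 181.140.39.254


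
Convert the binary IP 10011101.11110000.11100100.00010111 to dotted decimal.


10011101 = 157
11110000 = 240
11100100 = 228
00010111 = 23
IP: 157.240.228.23


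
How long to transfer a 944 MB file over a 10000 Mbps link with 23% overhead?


Effective throughput = 10000 * (1 - 23/100) = 7700 Mbps
File size in Mb = 944 * 8 = 7552 Mb
Time = 7552 / 7700
Time = 0.9808 seconds


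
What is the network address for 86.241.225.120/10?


IP:   01010110.11110001.11100001.01111000
Mask: 11111111.11000000.00000000.00000000
AND operation:
Net:  01010110.11000000.00000000.00000000
Network: 86.192.0.0/10


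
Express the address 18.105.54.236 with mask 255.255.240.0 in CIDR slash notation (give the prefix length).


Binary: 11111111.11111111.11110000.00000000
Count leading 1s
Prefix: /20


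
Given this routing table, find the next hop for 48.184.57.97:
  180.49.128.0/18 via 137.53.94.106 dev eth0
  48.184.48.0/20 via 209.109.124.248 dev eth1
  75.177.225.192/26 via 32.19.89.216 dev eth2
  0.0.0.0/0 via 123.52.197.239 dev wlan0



Longest prefix match for 48.184.57.97:
  /18 180.49.128.0: no
  /20 48.184.48.0: MATCH
  /26 75.177.225.192: no
  /0 0.0.0.0: MATCH
Selected: next-hop 209.109.124.248 via eth1 (matched /20)


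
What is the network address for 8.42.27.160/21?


IP:   00001000.00101010.00011011.10100000
Mask: 11111111.11111111.11111000.00000000
AND operation:
Net:  00001000.00101010.00011000.00000000
Network: 8.42.24.0/21


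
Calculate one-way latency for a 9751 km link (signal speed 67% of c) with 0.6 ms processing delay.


Speed = 0.67 * 3e5 km/s = 201000 km/s
Propagation delay = 9751 / 201000 = 0.0485 s = 48.5124 ms
Processing delay = 0.6 ms
Total one-way latency = 49.1124 ms


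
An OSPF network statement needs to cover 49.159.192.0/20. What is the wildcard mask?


Subnet mask: 255.255.240.0
Wildcard = 255.255.255.255 - subnet mask
255 - 255 = 0
255 - 255 = 0
255 - 240 = 15
255 - 0 = 255
Wildcard: 0.0.15.255


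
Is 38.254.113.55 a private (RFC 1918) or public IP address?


RFC 1918 private ranges:
  10.0.0.0/8 (10.0.0.0 - 10.255.255.255)
  172.16.0.0/12 (172.16.0.0 - 172.31.255.255)
  192.168.0.0/16 (192.168.0.0 - 192.168.255.255)
Public (not in any RFC 1918 range)


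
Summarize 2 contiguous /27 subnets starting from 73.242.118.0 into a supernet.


Original prefix: /27
Number of subnets: 2 = 2^1
New prefix = 27 - 1 = 26
Supernet: 73.242.118.0/26


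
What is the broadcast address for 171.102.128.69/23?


Network: 171.102.128.0/23
Host bits = 9
Set all host bits to 1:
Broadcast: 171.102.129.255


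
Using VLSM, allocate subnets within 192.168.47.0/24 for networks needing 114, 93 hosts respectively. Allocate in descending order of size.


114 hosts -> /25 (126 usable): 192.168.47.0/25
93 hosts -> /25 (126 usable): 192.168.47.128/25
Allocation: 192.168.47.0/25 (114 hosts, 126 usable); 192.168.47.128/25 (93 hosts, 126 usable)


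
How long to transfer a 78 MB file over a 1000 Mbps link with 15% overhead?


Effective throughput = 1000 * (1 - 15/100) = 850 Mbps
File size in Mb = 78 * 8 = 624 Mb
Time = 624 / 850
Time = 0.7341 seconds


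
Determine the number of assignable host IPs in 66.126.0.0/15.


Host bits = 32 - 15 = 17
Total addresses = 2^17 = 131072
Usable = total - 2 (network and broadcast)
Usable hosts: 131070


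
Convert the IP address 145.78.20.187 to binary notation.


145 = 10010001
78 = 01001110
20 = 00010100
187 = 10111011
Binary: 10010001.01001110.00010100.10111011


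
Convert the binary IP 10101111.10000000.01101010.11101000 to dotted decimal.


10101111 = 175
10000000 = 128
01101010 = 106
11101000 = 232
IP: 175.128.106.232


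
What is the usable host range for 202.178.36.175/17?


Network: 202.178.0.0
Broadcast: 202.178.127.255
First usable = network + 1
Last usable = broadcast - 1
Range: 202.178.0.1 to 202.178.127.254


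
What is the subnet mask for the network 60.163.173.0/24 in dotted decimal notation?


/24 means 24 network bits, 8 host bits
Binary: 11111111111111111111111100000000
Mask: 255.255.255.0


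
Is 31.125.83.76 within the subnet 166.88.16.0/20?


Subnet network: 166.88.16.0
Test IP AND mask: 31.125.80.0
No, 31.125.83.76 is not in 166.88.16.0/20


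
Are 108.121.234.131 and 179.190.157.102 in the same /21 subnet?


Mask: 255.255.248.0
108.121.234.131 AND mask = 108.121.232.0
179.190.157.102 AND mask = 179.190.152.0
No, different subnets (108.121.232.0 vs 179.190.152.0)


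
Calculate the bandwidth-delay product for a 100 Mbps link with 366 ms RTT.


BDP = bandwidth * RTT
= 100 Mbps * 366 ms
= 100 * 1e6 * 366 / 1000 bits
= 36600000 bits
= 4575000 bytes
= 4467.7734 KB
BDP = 36600000 bits (4575000 bytes)


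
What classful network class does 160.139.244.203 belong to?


First octet: 160
Binary: 10100000
10xxxxxx -> Class B (128-191)
Class B, default mask 255.255.0.0 (/16)


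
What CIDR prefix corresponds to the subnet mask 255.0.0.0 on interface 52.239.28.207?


Binary: 11111111.00000000.00000000.00000000
Count leading 1s
Prefix: /8


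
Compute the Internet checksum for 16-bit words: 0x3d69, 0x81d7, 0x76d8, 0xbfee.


Sum all words (with carry folding):
+ 0x3d69 = 0x3d69
+ 0x81d7 = 0xbf40
+ 0x76d8 = 0x3619
+ 0xbfee = 0xf607
One's complement: ~0xf607
Checksum = 0x09f8


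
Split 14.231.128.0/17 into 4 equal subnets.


New prefix = 17 + 2 = 19
Each subnet has 8192 addresses
  14.231.128.0/19
  14.231.160.0/19
  14.231.192.0/19
  14.231.224.0/19
Subnets: 14.231.128.0/19, 14.231.160.0/19, 14.231.192.0/19, 14.231.224.0/19


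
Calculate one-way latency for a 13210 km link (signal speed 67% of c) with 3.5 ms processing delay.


Speed = 0.67 * 3e5 km/s = 201000 km/s
Propagation delay = 13210 / 201000 = 0.0657 s = 65.7214 ms
Processing delay = 3.5 ms
Total one-way latency = 69.2214 ms


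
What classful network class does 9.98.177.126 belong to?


First octet: 9
Binary: 00001001
0xxxxxxx -> Class A (1-126)
Class A, default mask 255.0.0.0 (/8)


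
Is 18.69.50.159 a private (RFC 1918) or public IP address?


RFC 1918 private ranges:
  10.0.0.0/8 (10.0.0.0 - 10.255.255.255)
  172.16.0.0/12 (172.16.0.0 - 172.31.255.255)
  192.168.0.0/16 (192.168.0.0 - 192.168.255.255)
Public (not in any RFC 1918 range)


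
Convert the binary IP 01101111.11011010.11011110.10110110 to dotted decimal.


01101111 = 111
11011010 = 218
11011110 = 222
10110110 = 182
IP: 111.218.222.182


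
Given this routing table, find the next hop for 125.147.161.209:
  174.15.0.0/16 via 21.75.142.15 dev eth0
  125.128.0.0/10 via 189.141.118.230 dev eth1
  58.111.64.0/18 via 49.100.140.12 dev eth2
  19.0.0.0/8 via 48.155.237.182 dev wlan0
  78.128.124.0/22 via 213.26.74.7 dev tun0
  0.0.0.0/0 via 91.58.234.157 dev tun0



Longest prefix match for 125.147.161.209:
  /16 174.15.0.0: no
  /10 125.128.0.0: MATCH
  /18 58.111.64.0: no
  /8 19.0.0.0: no
  /22 78.128.124.0: no
  /0 0.0.0.0: MATCH
Selected: next-hop 189.141.118.230 via eth1 (matched /10)


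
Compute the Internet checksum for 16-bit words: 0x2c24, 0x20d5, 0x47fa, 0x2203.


Sum all words (with carry folding):
+ 0x2c24 = 0x2c24
+ 0x20d5 = 0x4cf9
+ 0x47fa = 0x94f3
+ 0x2203 = 0xb6f6
One's complement: ~0xb6f6
Checksum = 0x4909


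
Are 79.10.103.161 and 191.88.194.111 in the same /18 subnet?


Mask: 255.255.192.0
79.10.103.161 AND mask = 79.10.64.0
191.88.194.111 AND mask = 191.88.192.0
No, different subnets (79.10.64.0 vs 191.88.192.0)


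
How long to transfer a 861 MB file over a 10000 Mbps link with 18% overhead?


Effective throughput = 10000 * (1 - 18/100) = 8200 Mbps
File size in Mb = 861 * 8 = 6888 Mb
Time = 6888 / 8200
Time = 0.84 seconds


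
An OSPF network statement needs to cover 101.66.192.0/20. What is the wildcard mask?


Subnet mask: 255.255.240.0
Wildcard = 255.255.255.255 - subnet mask
255 - 255 = 0
255 - 255 = 0
255 - 240 = 15
255 - 0 = 255
Wildcard: 0.0.15.255


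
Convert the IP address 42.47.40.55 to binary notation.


42 = 00101010
47 = 00101111
40 = 00101000
55 = 00110111
Binary: 00101010.00101111.00101000.00110111


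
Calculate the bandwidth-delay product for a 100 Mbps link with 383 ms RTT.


BDP = bandwidth * RTT
= 100 Mbps * 383 ms
= 100 * 1e6 * 383 / 1000 bits
= 38300000 bits
= 4787500 bytes
= 4675.293 KB
BDP = 38300000 bits (4787500 bytes)


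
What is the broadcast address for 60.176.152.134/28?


Network: 60.176.152.128/28
Host bits = 4
Set all host bits to 1:
Broadcast: 60.176.152.143


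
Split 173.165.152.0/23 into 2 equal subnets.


New prefix = 23 + 1 = 24
Each subnet has 256 addresses
  173.165.152.0/24
  173.165.153.0/24
Subnets: 173.165.152.0/24, 173.165.153.0/24


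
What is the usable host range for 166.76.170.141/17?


Network: 166.76.128.0
Broadcast: 166.76.255.255
First usable = network + 1
Last usable = broadcast - 1
Range: 166.76.128.1 to 166.76.255.254


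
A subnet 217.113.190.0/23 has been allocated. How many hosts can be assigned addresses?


Host bits = 32 - 23 = 9
Total addresses = 2^9 = 512
Usable = total - 2 (network and broadcast)
Usable hosts: 510


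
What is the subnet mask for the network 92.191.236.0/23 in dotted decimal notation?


/23 means 23 network bits, 9 host bits
Binary: 11111111111111111111111000000000
Mask: 255.255.254.0


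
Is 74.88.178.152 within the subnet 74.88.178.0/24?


Subnet network: 74.88.178.0
Test IP AND mask: 74.88.178.0
Yes, 74.88.178.152 is in 74.88.178.0/24


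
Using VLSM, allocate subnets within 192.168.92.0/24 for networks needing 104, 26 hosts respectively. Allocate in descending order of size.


104 hosts -> /25 (126 usable): 192.168.92.0/25
26 hosts -> /27 (30 usable): 192.168.92.128/27
Allocation: 192.168.92.0/25 (104 hosts, 126 usable); 192.168.92.128/27 (26 hosts, 30 usable)


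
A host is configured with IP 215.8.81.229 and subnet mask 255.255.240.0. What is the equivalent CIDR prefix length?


Binary: 11111111.11111111.11110000.00000000
Count leading 1s
Prefix: /20


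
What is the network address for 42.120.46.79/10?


IP:   00101010.01111000.00101110.01001111
Mask: 11111111.11000000.00000000.00000000
AND operation:
Net:  00101010.01000000.00000000.00000000
Network: 42.64.0.0/10


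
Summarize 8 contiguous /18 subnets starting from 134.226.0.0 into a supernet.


Original prefix: /18
Number of subnets: 8 = 2^3
New prefix = 18 - 3 = 15
Supernet: 134.226.0.0/15


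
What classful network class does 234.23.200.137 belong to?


First octet: 234
Binary: 11101010
1110xxxx -> Class D (224-239)
Class D (multicast), default mask N/A


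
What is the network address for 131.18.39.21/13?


IP:   10000011.00010010.00100111.00010101
Mask: 11111111.11111000.00000000.00000000
AND operation:
Net:  10000011.00010000.00000000.00000000
Network: 131.16.0.0/13


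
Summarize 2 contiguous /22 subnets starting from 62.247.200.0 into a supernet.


Original prefix: /22
Number of subnets: 2 = 2^1
New prefix = 22 - 1 = 21
Supernet: 62.247.200.0/21


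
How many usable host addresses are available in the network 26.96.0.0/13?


Host bits = 32 - 13 = 19
Total addresses = 2^19 = 524288
Usable = total - 2 (network and broadcast)
Usable hosts: 524286


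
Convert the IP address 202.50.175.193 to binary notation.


202 = 11001010
50 = 00110010
175 = 10101111
193 = 11000001
Binary: 11001010.00110010.10101111.11000001


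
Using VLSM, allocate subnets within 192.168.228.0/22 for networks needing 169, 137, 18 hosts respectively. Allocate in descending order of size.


169 hosts -> /24 (254 usable): 192.168.228.0/24
137 hosts -> /24 (254 usable): 192.168.229.0/24
18 hosts -> /27 (30 usable): 192.168.230.0/27
Allocation: 192.168.228.0/24 (169 hosts, 254 usable); 192.168.229.0/24 (137 hosts, 254 usable); 192.168.230.0/27 (18 hosts, 30 usable)


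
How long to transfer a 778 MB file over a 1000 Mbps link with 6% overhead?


Effective throughput = 1000 * (1 - 6/100) = 940 Mbps
File size in Mb = 778 * 8 = 6224 Mb
Time = 6224 / 940
Time = 6.6213 seconds


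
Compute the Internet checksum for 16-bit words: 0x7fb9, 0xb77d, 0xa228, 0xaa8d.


Sum all words (with carry folding):
+ 0x7fb9 = 0x7fb9
+ 0xb77d = 0x3737
+ 0xa228 = 0xd95f
+ 0xaa8d = 0x83ed
One's complement: ~0x83ed
Checksum = 0x7c12


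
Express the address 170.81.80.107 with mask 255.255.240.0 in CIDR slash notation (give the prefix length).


Binary: 11111111.11111111.11110000.00000000
Count leading 1s
Prefix: /20


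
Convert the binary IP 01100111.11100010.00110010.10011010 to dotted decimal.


01100111 = 103
11100010 = 226
00110010 = 50
10011010 = 154
IP: 103.226.50.154


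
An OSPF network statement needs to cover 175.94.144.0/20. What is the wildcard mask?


Subnet mask: 255.255.240.0
Wildcard = 255.255.255.255 - subnet mask
255 - 255 = 0
255 - 255 = 0
255 - 240 = 15
255 - 0 = 255
Wildcard: 0.0.15.255


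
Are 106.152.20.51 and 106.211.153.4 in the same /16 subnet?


Mask: 255.255.0.0
106.152.20.51 AND mask = 106.152.0.0
106.211.153.4 AND mask = 106.211.0.0
No, different subnets (106.152.0.0 vs 106.211.0.0)


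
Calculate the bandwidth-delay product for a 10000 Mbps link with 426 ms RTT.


BDP = bandwidth * RTT
= 10000 Mbps * 426 ms
= 10000 * 1e6 * 426 / 1000 bits
= 4260000000 bits
= 532500000 bytes
= 520019.5312 KB
BDP = 4260000000 bits (532500000 bytes)


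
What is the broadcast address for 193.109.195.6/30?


Network: 193.109.195.4/30
Host bits = 2
Set all host bits to 1:
Broadcast: 193.109.195.7


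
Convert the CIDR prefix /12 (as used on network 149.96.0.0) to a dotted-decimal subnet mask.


/12 means 12 network bits, 20 host bits
Binary: 11111111111100000000000000000000
Mask: 255.240.0.0


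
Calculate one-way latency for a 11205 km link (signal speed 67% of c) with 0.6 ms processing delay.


Speed = 0.67 * 3e5 km/s = 201000 km/s
Propagation delay = 11205 / 201000 = 0.0557 s = 55.7463 ms
Processing delay = 0.6 ms
Total one-way latency = 56.3463 ms


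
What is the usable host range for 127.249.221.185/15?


Network: 127.248.0.0
Broadcast: 127.249.255.255
First usable = network + 1
Last usable = broadcast - 1
Range: 127.248.0.1 to 127.249.255.254


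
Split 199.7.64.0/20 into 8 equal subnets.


New prefix = 20 + 3 = 23
Each subnet has 512 addresses
  199.7.64.0/23
  199.7.66.0/23
  199.7.68.0/23
  199.7.70.0/23
  199.7.72.0/23
  199.7.74.0/23
  199.7.76.0/23
  199.7.78.0/23
Subnets: 199.7.64.0/23, 199.7.66.0/23, 199.7.68.0/23, 199.7.70.0/23, 199.7.72.0/23, 199.7.74.0/23, 199.7.76.0/23, 199.7.78.0/23


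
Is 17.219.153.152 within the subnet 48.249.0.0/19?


Subnet network: 48.249.0.0
Test IP AND mask: 17.219.128.0
No, 17.219.153.152 is not in 48.249.0.0/19


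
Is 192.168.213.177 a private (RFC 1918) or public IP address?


RFC 1918 private ranges:
  10.0.0.0/8 (10.0.0.0 - 10.255.255.255)
  172.16.0.0/12 (172.16.0.0 - 172.31.255.255)
  192.168.0.0/16 (192.168.0.0 - 192.168.255.255)
Private (in 192.168.0.0/16)


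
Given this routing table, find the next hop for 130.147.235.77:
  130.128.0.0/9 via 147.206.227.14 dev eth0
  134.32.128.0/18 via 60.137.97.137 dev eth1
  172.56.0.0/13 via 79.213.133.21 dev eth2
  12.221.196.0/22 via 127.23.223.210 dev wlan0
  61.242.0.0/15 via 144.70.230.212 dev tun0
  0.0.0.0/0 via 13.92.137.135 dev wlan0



Longest prefix match for 130.147.235.77:
  /9 130.128.0.0: MATCH
  /18 134.32.128.0: no
  /13 172.56.0.0: no
  /22 12.221.196.0: no
  /15 61.242.0.0: no
  /0 0.0.0.0: MATCH
Selected: next-hop 147.206.227.14 via eth0 (matched /9)


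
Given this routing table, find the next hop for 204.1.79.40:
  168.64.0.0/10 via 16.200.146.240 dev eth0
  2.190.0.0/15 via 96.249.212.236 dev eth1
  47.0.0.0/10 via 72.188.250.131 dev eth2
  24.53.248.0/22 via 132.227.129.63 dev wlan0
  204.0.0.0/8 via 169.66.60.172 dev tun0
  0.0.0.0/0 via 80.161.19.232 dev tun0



Longest prefix match for 204.1.79.40:
  /10 168.64.0.0: no
  /15 2.190.0.0: no
  /10 47.0.0.0: no
  /22 24.53.248.0: no
  /8 204.0.0.0: MATCH
  /0 0.0.0.0: MATCH
Selected: next-hop 169.66.60.172 via tun0 (matched /8)


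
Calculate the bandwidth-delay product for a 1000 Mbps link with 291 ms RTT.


BDP = bandwidth * RTT
= 1000 Mbps * 291 ms
= 1000 * 1e6 * 291 / 1000 bits
= 291000000 bits
= 36375000 bytes
= 35522.4609 KB
BDP = 291000000 bits (36375000 bytes)


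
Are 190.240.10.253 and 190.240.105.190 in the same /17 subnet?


Mask: 255.255.128.0
190.240.10.253 AND mask = 190.240.0.0
190.240.105.190 AND mask = 190.240.0.0
Yes, same subnet (190.240.0.0)


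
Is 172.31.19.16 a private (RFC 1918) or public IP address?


RFC 1918 private ranges:
  10.0.0.0/8 (10.0.0.0 - 10.255.255.255)
  172.16.0.0/12 (172.16.0.0 - 172.31.255.255)
  192.168.0.0/16 (192.168.0.0 - 192.168.255.255)
Private (in 172.16.0.0/12)


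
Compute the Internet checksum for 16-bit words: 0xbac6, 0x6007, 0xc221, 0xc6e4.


Sum all words (with carry folding):
+ 0xbac6 = 0xbac6
+ 0x6007 = 0x1ace
+ 0xc221 = 0xdcef
+ 0xc6e4 = 0xa3d4
One's complement: ~0xa3d4
Checksum = 0x5c2b


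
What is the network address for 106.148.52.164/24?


IP:   01101010.10010100.00110100.10100100
Mask: 11111111.11111111.11111111.00000000
AND operation:
Net:  01101010.10010100.00110100.00000000
Network: 106.148.52.0/24


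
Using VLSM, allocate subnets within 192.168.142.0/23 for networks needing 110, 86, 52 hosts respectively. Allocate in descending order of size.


110 hosts -> /25 (126 usable): 192.168.142.0/25
86 hosts -> /25 (126 usable): 192.168.142.128/25
52 hosts -> /26 (62 usable): 192.168.143.0/26
Allocation: 192.168.142.0/25 (110 hosts, 126 usable); 192.168.142.128/25 (86 hosts, 126 usable); 192.168.143.0/26 (52 hosts, 62 usable)


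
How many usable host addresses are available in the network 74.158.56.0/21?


Host bits = 32 - 21 = 11
Total addresses = 2^11 = 2048
Usable = total - 2 (network and broadcast)
Usable hosts: 2046


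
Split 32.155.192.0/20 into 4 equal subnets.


New prefix = 20 + 2 = 22
Each subnet has 1024 addresses
  32.155.192.0/22
  32.155.196.0/22
  32.155.200.0/22
  32.155.204.0/22
Subnets: 32.155.192.0/22, 32.155.196.0/22, 32.155.200.0/22, 32.155.204.0/22


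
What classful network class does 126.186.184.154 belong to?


First octet: 126
Binary: 01111110
0xxxxxxx -> Class A (1-126)
Class A, default mask 255.0.0.0 (/8)


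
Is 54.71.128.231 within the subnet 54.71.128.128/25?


Subnet network: 54.71.128.128
Test IP AND mask: 54.71.128.128
Yes, 54.71.128.231 is in 54.71.128.128/25


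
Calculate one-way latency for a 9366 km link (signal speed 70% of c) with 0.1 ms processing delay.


Speed = 0.7 * 3e5 km/s = 210000 km/s
Propagation delay = 9366 / 210000 = 0.0446 s = 44.6 ms
Processing delay = 0.1 ms
Total one-way latency = 44.7 ms


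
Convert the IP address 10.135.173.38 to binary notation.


10 = 00001010
135 = 10000111
173 = 10101101
38 = 00100110
Binary: 00001010.10000111.10101101.00100110


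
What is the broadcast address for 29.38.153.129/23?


Network: 29.38.152.0/23
Host bits = 9
Set all host bits to 1:
Broadcast: 29.38.153.255


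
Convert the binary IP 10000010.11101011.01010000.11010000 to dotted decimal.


10000010 = 130
11101011 = 235
01010000 = 80
11010000 = 208
IP: 130.235.80.208


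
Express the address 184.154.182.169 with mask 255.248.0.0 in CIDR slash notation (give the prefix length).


Binary: 11111111.11111000.00000000.00000000
Count leading 1s
Prefix: /13


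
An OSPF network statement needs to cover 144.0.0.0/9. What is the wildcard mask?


Subnet mask: 255.128.0.0
Wildcard = 255.255.255.255 - subnet mask
255 - 255 = 0
255 - 128 = 127
255 - 0 = 255
255 - 0 = 255
Wildcard: 0.127.255.255


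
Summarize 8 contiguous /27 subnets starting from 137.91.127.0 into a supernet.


Original prefix: /27
Number of subnets: 8 = 2^3
New prefix = 27 - 3 = 24
Supernet: 137.91.127.0/24


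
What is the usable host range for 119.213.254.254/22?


Network: 119.213.252.0
Broadcast: 119.213.255.255
First usable = network + 1
Last usable = broadcast - 1
Range: 119.213.252.1 to 119.213.255.254


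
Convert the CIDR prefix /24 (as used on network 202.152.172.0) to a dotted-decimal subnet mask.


/24 means 24 network bits, 8 host bits
Binary: 11111111111111111111111100000000
Mask: 255.255.255.0


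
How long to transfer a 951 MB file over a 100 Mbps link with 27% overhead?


Effective throughput = 100 * (1 - 27/100) = 73 Mbps
File size in Mb = 951 * 8 = 7608 Mb
Time = 7608 / 73
Time = 104.2192 seconds


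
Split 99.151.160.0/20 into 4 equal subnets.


New prefix = 20 + 2 = 22
Each subnet has 1024 addresses
  99.151.160.0/22
  99.151.164.0/22
  99.151.168.0/22
  99.151.172.0/22
Subnets: 99.151.160.0/22, 99.151.164.0/22, 99.151.168.0/22, 99.151.172.0/22


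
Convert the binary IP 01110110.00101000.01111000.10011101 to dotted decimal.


01110110 = 118
00101000 = 40
01111000 = 120
10011101 = 157
IP: 118.40.120.157


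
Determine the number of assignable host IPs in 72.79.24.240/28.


Host bits = 32 - 28 = 4
Total addresses = 2^4 = 16
Usable = total - 2 (network and broadcast)
Usable hosts: 14


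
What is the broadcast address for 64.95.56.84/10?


Network: 64.64.0.0/10
Host bits = 22
Set all host bits to 1:
Broadcast: 64.127.255.255


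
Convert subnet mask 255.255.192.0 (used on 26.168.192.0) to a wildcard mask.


Subnet mask: 255.255.192.0
Wildcard = 255.255.255.255 - subnet mask
255 - 255 = 0
255 - 255 = 0
255 - 192 = 63
255 - 0 = 255
Wildcard: 0.0.63.255


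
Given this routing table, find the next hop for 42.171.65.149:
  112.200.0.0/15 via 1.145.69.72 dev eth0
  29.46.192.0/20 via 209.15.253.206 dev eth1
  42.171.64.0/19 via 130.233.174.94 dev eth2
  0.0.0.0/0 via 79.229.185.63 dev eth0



Longest prefix match for 42.171.65.149:
  /15 112.200.0.0: no
  /20 29.46.192.0: no
  /19 42.171.64.0: MATCH
  /0 0.0.0.0: MATCH
Selected: next-hop 130.233.174.94 via eth2 (matched /19)


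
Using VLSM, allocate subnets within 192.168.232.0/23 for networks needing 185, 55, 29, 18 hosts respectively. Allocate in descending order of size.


185 hosts -> /24 (254 usable): 192.168.232.0/24
55 hosts -> /26 (62 usable): 192.168.233.0/26
29 hosts -> /27 (30 usable): 192.168.233.64/27
18 hosts -> /27 (30 usable): 192.168.233.96/27
Allocation: 192.168.232.0/24 (185 hosts, 254 usable); 192.168.233.0/26 (55 hosts, 62 usable); 192.168.233.64/27 (29 hosts, 30 usable); 192.168.233.96/27 (18 hosts, 30 usable)


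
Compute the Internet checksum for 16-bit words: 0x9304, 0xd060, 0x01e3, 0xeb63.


Sum all words (with carry folding):
+ 0x9304 = 0x9304
+ 0xd060 = 0x6365
+ 0x01e3 = 0x6548
+ 0xeb63 = 0x50ac
One's complement: ~0x50ac
Checksum = 0xaf53


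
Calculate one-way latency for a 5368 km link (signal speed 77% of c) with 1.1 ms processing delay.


Speed = 0.77 * 3e5 km/s = 231000 km/s
Propagation delay = 5368 / 231000 = 0.0232 s = 23.2381 ms
Processing delay = 1.1 ms
Total one-way latency = 24.3381 ms


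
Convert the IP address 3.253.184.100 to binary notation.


3 = 00000011
253 = 11111101
184 = 10111000
100 = 01100100
Binary: 00000011.11111101.10111000.01100100


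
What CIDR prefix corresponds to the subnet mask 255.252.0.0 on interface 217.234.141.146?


Binary: 11111111.11111100.00000000.00000000
Count leading 1s
Prefix: /14


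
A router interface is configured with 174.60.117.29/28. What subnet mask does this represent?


/28 means 28 network bits, 4 host bits
Binary: 11111111111111111111111111110000
Mask: 255.255.255.240


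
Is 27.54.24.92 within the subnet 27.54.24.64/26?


Subnet network: 27.54.24.64
Test IP AND mask: 27.54.24.64
Yes, 27.54.24.92 is in 27.54.24.64/26


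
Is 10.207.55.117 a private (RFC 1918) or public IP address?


RFC 1918 private ranges:
  10.0.0.0/8 (10.0.0.0 - 10.255.255.255)
  172.16.0.0/12 (172.16.0.0 - 172.31.255.255)
  192.168.0.0/16 (192.168.0.0 - 192.168.255.255)
Private (in 10.0.0.0/8)


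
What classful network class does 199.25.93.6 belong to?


First octet: 199
Binary: 11000111
110xxxxx -> Class C (192-223)
Class C, default mask 255.255.255.0 (/24)


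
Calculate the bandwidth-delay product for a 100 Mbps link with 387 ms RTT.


BDP = bandwidth * RTT
= 100 Mbps * 387 ms
= 100 * 1e6 * 387 / 1000 bits
= 38700000 bits
= 4837500 bytes
= 4724.1211 KB
BDP = 38700000 bits (4837500 bytes)


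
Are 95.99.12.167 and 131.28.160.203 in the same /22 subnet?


Mask: 255.255.252.0
95.99.12.167 AND mask = 95.99.12.0
131.28.160.203 AND mask = 131.28.160.0
No, different subnets (95.99.12.0 vs 131.28.160.0)


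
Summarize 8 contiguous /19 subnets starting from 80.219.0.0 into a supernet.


Original prefix: /19
Number of subnets: 8 = 2^3
New prefix = 19 - 3 = 16
Supernet: 80.219.0.0/16


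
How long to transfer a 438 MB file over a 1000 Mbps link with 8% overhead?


Effective throughput = 1000 * (1 - 8/100) = 920 Mbps
File size in Mb = 438 * 8 = 3504 Mb
Time = 3504 / 920
Time = 3.8087 seconds


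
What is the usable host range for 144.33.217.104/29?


Network: 144.33.217.104
Broadcast: 144.33.217.111
First usable = network + 1
Last usable = broadcast - 1
Range: 144.33.217.105 to 144.33.217.110


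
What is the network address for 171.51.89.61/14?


IP:   10101011.00110011.01011001.00111101
Mask: 11111111.11111100.00000000.00000000
AND operation:
Net:  10101011.00110000.00000000.00000000
Network: 171.48.0.0/14


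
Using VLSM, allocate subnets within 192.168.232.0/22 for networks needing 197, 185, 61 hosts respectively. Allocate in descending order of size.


197 hosts -> /24 (254 usable): 192.168.232.0/24
185 hosts -> /24 (254 usable): 192.168.233.0/24
61 hosts -> /26 (62 usable): 192.168.234.0/26
Allocation: 192.168.232.0/24 (197 hosts, 254 usable); 192.168.233.0/24 (185 hosts, 254 usable); 192.168.234.0/26 (61 hosts, 62 usable)
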